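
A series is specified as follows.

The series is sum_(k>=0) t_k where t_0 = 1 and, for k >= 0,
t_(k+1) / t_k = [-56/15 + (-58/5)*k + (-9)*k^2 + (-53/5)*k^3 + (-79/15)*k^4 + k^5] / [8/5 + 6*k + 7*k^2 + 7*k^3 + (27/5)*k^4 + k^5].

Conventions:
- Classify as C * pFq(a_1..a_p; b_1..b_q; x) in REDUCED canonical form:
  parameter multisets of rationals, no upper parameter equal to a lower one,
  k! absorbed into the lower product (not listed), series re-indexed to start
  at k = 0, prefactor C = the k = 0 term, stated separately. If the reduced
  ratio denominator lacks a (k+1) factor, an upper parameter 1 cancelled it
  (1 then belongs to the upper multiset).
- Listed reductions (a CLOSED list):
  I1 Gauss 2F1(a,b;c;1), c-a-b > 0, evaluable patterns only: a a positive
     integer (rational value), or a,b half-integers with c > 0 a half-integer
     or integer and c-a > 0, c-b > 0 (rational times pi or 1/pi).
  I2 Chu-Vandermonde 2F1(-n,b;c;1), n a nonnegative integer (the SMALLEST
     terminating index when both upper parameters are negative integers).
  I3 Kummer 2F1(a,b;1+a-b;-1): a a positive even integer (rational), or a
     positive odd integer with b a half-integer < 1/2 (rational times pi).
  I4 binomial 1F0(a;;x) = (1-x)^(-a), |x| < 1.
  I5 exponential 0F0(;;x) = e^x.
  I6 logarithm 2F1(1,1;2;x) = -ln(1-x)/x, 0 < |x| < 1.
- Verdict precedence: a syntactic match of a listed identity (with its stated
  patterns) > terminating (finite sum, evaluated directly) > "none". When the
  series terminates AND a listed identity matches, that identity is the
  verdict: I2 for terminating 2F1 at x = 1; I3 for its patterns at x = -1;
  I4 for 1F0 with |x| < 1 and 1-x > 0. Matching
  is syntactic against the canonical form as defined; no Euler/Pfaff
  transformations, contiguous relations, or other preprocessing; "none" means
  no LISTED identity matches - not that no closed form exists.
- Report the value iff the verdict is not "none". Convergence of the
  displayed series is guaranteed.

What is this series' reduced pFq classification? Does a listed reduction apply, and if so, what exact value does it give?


Classification (C = 1): 2F1 with upper {-7, 4/3}, lower {4}, argument x = 1. Verdict at x = 1: Vandermonde's identity (I2) matches (terminating 2F1 at x = 1 with n = 7, b = 4/3, c = 4). Exact value: 55913/295245.

Key step: x = 1 and the expanded ratio factors over Q; prefactor 1, roots give parameters.
Ratio: r(k) = 1 * (k-7) (k+4/3) / [(k+4) (k+1)] - rational in k. x = 1; t_0 = 1; negate the roots.


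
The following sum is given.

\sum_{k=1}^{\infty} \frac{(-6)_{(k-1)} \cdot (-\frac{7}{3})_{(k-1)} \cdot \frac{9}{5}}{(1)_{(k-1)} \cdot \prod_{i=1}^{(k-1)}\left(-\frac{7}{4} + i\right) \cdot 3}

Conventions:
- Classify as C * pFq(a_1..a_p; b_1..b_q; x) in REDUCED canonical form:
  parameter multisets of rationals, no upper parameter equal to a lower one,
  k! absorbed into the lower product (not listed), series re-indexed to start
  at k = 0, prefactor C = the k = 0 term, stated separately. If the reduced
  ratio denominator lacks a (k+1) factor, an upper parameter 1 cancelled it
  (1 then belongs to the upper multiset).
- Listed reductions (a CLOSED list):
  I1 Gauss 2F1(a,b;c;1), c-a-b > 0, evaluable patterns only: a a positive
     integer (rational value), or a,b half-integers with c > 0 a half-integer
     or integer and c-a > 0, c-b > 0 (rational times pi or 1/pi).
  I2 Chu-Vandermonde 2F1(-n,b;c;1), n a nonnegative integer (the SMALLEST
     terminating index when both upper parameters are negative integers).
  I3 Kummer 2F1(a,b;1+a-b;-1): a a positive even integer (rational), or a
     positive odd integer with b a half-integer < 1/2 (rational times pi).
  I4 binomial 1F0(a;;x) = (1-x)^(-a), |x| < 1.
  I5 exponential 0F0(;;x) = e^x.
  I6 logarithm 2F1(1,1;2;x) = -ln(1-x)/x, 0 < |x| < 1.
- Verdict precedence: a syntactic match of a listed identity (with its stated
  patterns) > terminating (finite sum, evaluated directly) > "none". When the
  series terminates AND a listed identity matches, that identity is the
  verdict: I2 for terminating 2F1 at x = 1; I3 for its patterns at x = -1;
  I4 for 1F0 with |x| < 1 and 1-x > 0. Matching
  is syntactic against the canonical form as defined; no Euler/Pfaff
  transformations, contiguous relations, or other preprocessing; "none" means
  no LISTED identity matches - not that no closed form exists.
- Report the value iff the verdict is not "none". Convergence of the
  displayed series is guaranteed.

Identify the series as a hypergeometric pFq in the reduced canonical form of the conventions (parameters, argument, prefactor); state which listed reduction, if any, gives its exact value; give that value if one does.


First insight: x = 1 and (1)_k (C = 3/5) is k! itself.
Ratio: r(k) = 1 * (k-6) (k-\frac{7}{3}) / [(k-\frac{3}{4}) (k+1)] - poly over poly, x = 1 from leading terms; C = \frac{3}{5} at k = 0.

Canonical form: C = \frac{3}{5} times 2F1 with upper {-6, -\frac{7}{3}}, lower {-\frac{3}{4}}, x = 1. Verdict: this is Vandermonde's identity (I2) (terminating 2F1 at x = 1 with n = 6, b = -7/3, c = -\frac{3}{4}). Exact value: -\frac{1474613921}{7249905}.


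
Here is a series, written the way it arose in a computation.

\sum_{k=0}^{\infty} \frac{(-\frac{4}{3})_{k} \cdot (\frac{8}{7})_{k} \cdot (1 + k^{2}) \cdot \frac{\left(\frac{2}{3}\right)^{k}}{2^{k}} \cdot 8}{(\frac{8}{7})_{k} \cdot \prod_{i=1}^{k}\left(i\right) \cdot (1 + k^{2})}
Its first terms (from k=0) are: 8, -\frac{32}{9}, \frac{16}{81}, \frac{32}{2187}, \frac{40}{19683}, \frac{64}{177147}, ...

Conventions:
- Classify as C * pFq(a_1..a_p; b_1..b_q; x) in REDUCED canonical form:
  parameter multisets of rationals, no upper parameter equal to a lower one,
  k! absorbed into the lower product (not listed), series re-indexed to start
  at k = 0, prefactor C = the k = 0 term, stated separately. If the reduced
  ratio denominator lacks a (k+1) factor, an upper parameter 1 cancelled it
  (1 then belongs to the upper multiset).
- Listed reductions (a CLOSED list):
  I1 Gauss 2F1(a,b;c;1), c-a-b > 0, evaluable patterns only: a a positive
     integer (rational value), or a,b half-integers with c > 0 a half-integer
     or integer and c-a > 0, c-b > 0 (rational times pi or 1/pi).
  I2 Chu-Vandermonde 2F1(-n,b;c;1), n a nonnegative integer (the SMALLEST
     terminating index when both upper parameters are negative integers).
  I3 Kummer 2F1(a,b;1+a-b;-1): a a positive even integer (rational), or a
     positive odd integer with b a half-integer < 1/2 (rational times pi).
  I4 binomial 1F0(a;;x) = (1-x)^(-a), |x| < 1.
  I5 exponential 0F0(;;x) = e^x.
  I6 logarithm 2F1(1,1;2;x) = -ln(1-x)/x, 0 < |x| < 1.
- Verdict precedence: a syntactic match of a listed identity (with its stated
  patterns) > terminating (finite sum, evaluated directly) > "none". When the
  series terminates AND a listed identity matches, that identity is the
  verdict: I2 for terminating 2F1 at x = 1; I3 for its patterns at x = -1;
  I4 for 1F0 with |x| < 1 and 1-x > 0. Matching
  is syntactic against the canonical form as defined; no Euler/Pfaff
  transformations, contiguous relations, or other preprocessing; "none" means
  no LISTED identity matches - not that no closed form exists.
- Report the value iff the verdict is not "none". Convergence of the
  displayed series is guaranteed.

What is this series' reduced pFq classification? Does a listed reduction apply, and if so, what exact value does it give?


Canonical form: C = 8 times 1F0 with upper {-\frac{4}{3}}, lower {-}, x = \frac{1}{3}. Verdict: the I4 binomial reduction fires (the 1F0 binomial series: exponent 4/3, x = \frac{1}{3}). Exact value: 8 \cdot \left(\frac{2}{3}\right)^{\frac{4}{3}}.

Key step: with t_0 = 8, the parameter 8/7 appears in both the upper and lower lists and cancels (alongside the other common factor).
Consecutive-term ratio: r(k) = \frac{1}{3} * (k-\frac{4}{3}) / [(k+1)] - rational; roots negated = parameters, x = \frac{1}{3}, C = 8.


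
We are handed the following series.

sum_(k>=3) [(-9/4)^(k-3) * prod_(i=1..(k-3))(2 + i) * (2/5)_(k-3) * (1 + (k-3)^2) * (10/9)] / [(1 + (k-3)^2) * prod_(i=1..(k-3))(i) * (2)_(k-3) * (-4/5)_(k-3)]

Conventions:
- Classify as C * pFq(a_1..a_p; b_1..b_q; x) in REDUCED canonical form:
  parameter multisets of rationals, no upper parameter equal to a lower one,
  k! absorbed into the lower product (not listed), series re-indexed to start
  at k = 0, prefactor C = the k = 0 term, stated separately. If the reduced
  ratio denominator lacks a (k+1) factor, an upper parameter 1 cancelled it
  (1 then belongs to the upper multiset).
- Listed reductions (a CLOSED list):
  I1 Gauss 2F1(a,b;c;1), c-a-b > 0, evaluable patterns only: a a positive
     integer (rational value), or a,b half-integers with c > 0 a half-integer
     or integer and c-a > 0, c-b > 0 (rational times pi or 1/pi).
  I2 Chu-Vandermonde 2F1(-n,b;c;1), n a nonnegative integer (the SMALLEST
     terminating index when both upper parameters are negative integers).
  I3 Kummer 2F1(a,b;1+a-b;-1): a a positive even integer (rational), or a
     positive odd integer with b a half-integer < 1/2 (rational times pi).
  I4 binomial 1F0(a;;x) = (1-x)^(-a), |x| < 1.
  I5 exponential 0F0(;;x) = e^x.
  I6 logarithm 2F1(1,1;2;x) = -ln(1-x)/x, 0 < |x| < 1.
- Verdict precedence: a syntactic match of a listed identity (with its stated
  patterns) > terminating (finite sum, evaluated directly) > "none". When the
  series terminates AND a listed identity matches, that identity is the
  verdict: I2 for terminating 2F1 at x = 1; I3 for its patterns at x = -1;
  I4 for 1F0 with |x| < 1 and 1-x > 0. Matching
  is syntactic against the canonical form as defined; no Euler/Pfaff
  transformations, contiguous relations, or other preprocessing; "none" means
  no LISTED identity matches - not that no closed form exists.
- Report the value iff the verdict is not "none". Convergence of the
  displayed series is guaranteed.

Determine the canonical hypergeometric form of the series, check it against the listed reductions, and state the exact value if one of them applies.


Prefactor 10/9, argument -9/4: 2F2 with upper {2/5, 3} over lower {-4/5, 2}. Verdict: no listed reduction: x = -9/4 and upper {2/5, 3} fail every I1-I6 pattern.

Key observation: t_0 being 10/9, the running product (C = 10/9, x = -9/4) telescopes to a rising factorial.
Term ratio: r(k) = (-9/4) * (k+2/5) (k+3) / [(k-4/5) (k+2) (k+1)] - poly over poly, x = (-9/4) from leading terms; C = 10/9 at k = 0.


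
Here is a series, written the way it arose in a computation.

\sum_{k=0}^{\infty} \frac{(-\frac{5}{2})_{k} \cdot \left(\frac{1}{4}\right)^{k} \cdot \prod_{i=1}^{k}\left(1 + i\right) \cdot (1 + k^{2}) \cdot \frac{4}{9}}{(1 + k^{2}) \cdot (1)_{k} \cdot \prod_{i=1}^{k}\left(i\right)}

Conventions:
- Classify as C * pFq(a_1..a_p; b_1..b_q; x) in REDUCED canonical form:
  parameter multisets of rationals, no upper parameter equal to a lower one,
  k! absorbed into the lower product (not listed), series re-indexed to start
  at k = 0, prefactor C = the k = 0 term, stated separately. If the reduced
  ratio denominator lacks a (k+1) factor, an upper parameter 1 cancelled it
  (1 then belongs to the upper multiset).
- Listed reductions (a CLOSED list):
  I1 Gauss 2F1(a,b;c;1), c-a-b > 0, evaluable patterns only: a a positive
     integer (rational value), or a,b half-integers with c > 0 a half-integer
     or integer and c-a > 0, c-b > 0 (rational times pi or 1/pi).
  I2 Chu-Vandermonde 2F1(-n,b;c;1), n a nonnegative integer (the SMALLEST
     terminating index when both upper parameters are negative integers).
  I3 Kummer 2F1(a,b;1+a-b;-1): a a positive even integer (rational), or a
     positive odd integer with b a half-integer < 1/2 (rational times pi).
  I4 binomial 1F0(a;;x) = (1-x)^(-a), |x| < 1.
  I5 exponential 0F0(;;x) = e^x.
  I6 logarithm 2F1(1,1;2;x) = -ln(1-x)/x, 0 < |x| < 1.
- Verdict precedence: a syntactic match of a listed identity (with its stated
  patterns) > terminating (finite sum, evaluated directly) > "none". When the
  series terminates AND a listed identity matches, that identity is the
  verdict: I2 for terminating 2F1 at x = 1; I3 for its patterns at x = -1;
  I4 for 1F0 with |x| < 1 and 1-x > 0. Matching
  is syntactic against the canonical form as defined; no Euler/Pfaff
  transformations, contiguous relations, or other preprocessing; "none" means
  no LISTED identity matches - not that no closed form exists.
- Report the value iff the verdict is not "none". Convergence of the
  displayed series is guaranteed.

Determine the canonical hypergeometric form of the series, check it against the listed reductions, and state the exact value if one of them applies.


Structural cue: from the first term \frac{4}{9}: striking the common factor k^2 + 1 reduces the term (C = 4/9).
Step ratio: r(k) = \frac{1}{4} * (k-\frac{5}{2}) (k+2) / [(k+1) (k+1)] - rational in k, leading ratio \frac{1}{4}; with t_0 = \frac{4}{9}, classification follows.

x = \frac{1}{4} here; the reduced form reads 2F1, upper {-\frac{5}{2}, 2}, lower {1}, C = \frac{4}{9}. Verdict: no listed reduction: x = \frac{1}{4} and upper {-\frac{5}{2}, 2} fail every I1-I6 pattern.


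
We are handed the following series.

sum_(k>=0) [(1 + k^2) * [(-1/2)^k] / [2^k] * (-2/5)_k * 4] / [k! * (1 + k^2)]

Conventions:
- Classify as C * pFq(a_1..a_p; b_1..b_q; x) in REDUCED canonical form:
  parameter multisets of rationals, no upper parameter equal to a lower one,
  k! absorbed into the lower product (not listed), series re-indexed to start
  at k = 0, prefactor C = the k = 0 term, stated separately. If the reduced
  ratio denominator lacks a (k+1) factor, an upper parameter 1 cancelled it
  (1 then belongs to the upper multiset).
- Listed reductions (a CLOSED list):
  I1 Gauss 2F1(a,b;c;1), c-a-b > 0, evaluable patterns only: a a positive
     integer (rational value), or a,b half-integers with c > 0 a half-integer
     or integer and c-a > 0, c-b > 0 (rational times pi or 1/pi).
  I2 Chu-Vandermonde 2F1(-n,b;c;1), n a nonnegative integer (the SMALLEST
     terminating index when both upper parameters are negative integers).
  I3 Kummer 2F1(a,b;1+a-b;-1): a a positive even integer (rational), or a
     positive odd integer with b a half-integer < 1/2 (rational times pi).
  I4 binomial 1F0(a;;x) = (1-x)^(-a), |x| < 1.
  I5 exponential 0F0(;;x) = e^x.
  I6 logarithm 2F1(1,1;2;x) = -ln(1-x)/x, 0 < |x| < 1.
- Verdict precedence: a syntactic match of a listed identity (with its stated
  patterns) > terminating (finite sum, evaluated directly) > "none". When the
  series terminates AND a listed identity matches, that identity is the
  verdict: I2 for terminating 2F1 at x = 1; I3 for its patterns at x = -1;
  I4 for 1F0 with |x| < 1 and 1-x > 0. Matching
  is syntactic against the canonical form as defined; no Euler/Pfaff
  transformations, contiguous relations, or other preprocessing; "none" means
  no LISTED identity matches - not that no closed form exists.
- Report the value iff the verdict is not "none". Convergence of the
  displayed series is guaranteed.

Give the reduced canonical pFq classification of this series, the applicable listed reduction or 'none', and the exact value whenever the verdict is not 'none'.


Reduced: x = -1/4, 1F0, upper = {-2/5}, lower = {-}, C = 4. Verdict: the I4 binomial reduction matches (the 1F0 binomial series: exponent 2/5, x = -1/4). Exact value: 4 * (5/4)^(2/5).

Structural cue: with t_0 = 4, the two k-th powers (C = 4) combine into one argument.
Ratio: r(k) = (-1/4) * (k-2/5) / [(k+1)] ; factor over Q: parameters, x = (-1/4), and C = 4.


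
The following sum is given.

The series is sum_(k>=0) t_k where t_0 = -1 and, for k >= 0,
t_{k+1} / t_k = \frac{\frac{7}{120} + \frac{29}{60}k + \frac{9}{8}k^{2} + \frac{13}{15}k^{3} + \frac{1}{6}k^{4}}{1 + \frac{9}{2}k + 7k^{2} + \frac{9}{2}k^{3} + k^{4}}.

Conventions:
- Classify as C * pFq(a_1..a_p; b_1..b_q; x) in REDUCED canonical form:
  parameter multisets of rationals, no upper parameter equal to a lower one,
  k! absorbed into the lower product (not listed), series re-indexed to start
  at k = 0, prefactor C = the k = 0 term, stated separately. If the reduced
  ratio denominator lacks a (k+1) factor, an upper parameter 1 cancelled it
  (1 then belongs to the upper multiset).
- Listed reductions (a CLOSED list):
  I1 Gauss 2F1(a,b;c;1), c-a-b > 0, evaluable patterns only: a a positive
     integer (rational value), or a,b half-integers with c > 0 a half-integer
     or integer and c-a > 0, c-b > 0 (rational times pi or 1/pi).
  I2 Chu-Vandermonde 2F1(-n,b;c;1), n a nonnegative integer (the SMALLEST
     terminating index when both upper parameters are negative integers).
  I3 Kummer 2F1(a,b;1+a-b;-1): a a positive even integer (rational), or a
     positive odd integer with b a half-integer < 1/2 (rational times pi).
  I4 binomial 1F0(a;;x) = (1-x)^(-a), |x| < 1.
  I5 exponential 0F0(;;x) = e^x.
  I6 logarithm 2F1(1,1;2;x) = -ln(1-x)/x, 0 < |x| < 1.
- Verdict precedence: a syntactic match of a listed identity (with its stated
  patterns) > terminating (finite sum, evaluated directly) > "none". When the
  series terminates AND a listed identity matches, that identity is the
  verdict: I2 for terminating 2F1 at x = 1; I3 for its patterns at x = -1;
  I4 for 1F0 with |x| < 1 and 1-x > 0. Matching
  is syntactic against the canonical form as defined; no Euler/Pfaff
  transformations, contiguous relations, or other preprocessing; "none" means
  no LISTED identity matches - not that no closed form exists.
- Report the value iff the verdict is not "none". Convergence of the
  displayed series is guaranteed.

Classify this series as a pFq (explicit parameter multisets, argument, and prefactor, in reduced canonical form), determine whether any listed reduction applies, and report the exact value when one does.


The series (x = \frac{1}{6}) is 2F1: upper {\frac{1}{5}, \frac{7}{2}}, lower {2}, prefactor -1. Verdict: no listed reduction: x = \frac{1}{6} and upper {\frac{1}{5}, \frac{7}{2}} fail every I1-I6 pattern.

First insight: t_0 = -1 here, and the expanded ratio factors over Q; prefactor -1, roots give parameters.
Step ratio: r(k) = \frac{1}{6} * (k+\frac{1}{5}) (k+\frac{7}{2}) / [(k+2) (k+1)] - rational in k, leading ratio \frac{1}{6}; with t_0 = -1, classification follows.


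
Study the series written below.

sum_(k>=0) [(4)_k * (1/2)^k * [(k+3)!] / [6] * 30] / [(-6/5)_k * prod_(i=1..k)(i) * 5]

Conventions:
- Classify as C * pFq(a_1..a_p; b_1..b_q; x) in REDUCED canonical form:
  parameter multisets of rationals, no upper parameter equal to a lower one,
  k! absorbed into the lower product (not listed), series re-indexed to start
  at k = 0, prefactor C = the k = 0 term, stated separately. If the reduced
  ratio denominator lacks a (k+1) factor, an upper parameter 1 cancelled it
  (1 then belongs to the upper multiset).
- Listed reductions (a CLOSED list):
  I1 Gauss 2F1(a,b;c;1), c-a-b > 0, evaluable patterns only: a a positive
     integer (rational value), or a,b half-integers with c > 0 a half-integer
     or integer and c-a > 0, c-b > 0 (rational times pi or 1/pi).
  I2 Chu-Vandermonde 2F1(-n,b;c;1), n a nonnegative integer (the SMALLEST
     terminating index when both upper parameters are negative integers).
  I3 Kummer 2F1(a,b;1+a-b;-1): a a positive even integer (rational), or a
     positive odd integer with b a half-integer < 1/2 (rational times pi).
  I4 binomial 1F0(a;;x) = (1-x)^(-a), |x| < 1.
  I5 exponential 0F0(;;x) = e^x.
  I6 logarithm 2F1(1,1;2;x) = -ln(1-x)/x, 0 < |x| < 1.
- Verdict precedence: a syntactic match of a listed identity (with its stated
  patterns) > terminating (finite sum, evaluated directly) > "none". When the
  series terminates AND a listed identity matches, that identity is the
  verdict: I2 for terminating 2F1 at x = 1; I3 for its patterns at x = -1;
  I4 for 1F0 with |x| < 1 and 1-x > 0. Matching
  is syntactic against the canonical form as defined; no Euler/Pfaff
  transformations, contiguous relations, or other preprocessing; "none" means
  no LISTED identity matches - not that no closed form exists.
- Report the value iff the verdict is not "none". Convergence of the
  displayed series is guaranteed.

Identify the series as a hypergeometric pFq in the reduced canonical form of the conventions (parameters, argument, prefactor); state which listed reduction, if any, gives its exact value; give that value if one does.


Reduced: x = 1/2, 2F1, upper = {4, 4}, lower = {-6/5}, C = 6. Verdict: none - at argument 1/2 the multisets {4, 4} ; {-6/5} match no listed identity.

The tell: t_0 being 6, the constant factors (prefactor 6) combine into one prefactor.
Step ratio: r(k) = (1/2) * (k+4) (k+4) / [(k-6/5) (k+1)] ; factor over Q: parameters, x = (1/2), and C = 6.


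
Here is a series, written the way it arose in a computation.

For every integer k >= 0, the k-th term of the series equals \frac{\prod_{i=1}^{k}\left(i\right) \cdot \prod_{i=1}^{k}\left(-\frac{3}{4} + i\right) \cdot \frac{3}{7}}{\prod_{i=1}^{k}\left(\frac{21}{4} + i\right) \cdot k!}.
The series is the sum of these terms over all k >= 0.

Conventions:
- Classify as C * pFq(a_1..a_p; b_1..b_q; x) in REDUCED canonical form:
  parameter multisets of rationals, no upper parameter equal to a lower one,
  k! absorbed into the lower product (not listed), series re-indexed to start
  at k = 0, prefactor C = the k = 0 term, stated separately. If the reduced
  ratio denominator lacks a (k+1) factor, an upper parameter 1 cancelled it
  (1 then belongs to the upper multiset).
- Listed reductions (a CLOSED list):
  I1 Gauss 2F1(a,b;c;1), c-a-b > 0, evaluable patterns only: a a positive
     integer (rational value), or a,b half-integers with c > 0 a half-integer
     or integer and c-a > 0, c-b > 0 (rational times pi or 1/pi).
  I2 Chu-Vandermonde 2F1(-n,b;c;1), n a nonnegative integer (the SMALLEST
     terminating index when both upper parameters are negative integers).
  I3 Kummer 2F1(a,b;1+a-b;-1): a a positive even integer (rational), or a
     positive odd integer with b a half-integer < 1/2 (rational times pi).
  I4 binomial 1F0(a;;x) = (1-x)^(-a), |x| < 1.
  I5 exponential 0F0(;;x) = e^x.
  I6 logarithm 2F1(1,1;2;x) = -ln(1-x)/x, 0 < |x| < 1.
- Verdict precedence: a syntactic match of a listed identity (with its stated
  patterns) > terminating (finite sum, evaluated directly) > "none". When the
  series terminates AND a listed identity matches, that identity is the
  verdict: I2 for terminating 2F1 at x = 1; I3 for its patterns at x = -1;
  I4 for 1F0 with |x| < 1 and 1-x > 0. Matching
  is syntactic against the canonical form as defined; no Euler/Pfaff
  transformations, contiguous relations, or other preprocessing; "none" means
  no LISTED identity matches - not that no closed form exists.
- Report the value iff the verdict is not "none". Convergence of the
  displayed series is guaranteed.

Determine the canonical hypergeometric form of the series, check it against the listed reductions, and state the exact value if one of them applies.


This is \frac{3}{7} * 2F1(\frac{1}{4}, 1; \frac{25}{4}; 1) in reduced canonical form. Verdict: Gauss's theorem (I1) fires (x = 1: the Gamma ratio telescopes since c-a-b = 5 > 0 and a = 1 in Z>0). Value: \frac{9}{20}.

First insight: with t_0 = \frac{3}{7}, the lower running product (C = 3/7, x = 1) is a rising factorial.
Adjacent-term ratio: r(k) = 1 * (k+\frac{1}{4}) (k+1) / [(k+\frac{25}{4}) (k+1)] - poly over poly, x = 1 from leading terms; C = \frac{3}{7} at k = 0.


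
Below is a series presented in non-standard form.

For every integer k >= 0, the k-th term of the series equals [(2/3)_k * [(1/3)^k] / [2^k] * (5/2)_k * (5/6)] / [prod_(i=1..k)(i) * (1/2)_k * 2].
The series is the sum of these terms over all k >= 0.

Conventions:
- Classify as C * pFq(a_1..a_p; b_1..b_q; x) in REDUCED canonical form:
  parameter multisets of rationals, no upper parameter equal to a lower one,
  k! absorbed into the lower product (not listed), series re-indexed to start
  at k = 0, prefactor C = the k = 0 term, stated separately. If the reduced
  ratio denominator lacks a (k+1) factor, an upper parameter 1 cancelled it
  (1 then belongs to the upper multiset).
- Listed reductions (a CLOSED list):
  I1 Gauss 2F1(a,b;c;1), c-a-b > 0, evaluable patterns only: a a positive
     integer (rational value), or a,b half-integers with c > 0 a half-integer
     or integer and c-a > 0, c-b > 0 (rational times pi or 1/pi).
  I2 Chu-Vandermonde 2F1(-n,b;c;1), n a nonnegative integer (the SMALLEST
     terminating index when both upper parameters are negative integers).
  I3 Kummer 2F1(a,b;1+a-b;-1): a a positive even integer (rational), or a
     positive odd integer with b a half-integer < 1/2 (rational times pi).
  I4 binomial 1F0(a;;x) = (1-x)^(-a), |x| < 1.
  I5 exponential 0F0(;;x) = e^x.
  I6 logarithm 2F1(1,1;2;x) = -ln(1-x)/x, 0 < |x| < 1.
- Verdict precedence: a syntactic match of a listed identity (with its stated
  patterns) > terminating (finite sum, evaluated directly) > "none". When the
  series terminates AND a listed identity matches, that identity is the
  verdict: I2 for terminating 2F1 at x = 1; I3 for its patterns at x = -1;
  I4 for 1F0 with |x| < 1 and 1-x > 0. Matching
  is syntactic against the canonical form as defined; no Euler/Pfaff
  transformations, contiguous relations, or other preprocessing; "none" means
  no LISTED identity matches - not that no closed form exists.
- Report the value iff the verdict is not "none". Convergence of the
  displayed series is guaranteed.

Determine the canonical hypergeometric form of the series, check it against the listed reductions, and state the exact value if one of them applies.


The tell: x = (1/6) and the product of the first k integers (C = 5/12) is k!.
Consecutive-term ratio: r(k) = (1/6) * (k+2/3) (k+5/2) / [(k+1/2) (k+1)] - rational in k. x = (1/6); t_0 = 5/12; negate the roots.

The series (x = 1/6) is 2F1: upper {2/3, 5/2}, lower {1/2}, prefactor 5/12. Verdict: none. A 2F1 with upper {2/3, 5/2} fits none of I1-I6 at x = 1/6; the sum runs forever.


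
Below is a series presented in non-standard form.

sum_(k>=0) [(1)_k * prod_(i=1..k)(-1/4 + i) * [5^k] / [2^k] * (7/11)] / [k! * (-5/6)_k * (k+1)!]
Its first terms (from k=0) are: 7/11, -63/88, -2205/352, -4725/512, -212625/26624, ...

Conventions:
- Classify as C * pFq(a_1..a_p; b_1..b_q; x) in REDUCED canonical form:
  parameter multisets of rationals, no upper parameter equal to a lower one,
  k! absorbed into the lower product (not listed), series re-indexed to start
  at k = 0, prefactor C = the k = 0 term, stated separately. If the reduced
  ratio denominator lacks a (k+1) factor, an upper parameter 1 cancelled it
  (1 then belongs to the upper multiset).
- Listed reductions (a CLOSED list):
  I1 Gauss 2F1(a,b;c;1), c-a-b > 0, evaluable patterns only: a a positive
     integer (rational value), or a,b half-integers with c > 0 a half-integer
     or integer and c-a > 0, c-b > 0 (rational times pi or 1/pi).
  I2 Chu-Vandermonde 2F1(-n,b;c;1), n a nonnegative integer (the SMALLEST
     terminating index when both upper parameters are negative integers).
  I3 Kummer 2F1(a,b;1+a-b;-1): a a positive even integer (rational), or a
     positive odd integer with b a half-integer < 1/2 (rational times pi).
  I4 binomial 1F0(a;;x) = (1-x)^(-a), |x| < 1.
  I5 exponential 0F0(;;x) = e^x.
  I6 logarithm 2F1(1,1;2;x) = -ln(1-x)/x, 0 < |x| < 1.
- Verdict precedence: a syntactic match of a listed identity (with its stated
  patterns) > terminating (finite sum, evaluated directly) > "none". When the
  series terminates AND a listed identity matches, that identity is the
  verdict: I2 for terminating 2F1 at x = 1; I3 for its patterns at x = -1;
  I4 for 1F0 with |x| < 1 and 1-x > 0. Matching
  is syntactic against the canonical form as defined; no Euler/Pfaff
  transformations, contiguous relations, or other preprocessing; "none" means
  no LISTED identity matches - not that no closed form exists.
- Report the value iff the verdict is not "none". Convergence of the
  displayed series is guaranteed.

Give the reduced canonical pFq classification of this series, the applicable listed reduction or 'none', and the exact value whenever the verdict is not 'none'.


Reduced: x = 5/2, 2F2, upper = {3/4, 1}, lower = {-5/6, 2}, C = 7/11. Verdict: none - at argument 5/2 the multisets {3/4, 1} ; {-5/6, 2} match no listed identity.

First insight: from the first term 7/11: the two k-th powers (prefactor 7/11) combine into one argument.
Ratio: r(k) = (5/2) * (k+3/4) (k+1) / [(k-5/6) (k+2) (k+1)] - rational in k, leading ratio (5/2); with t_0 = 7/11, classification follows.


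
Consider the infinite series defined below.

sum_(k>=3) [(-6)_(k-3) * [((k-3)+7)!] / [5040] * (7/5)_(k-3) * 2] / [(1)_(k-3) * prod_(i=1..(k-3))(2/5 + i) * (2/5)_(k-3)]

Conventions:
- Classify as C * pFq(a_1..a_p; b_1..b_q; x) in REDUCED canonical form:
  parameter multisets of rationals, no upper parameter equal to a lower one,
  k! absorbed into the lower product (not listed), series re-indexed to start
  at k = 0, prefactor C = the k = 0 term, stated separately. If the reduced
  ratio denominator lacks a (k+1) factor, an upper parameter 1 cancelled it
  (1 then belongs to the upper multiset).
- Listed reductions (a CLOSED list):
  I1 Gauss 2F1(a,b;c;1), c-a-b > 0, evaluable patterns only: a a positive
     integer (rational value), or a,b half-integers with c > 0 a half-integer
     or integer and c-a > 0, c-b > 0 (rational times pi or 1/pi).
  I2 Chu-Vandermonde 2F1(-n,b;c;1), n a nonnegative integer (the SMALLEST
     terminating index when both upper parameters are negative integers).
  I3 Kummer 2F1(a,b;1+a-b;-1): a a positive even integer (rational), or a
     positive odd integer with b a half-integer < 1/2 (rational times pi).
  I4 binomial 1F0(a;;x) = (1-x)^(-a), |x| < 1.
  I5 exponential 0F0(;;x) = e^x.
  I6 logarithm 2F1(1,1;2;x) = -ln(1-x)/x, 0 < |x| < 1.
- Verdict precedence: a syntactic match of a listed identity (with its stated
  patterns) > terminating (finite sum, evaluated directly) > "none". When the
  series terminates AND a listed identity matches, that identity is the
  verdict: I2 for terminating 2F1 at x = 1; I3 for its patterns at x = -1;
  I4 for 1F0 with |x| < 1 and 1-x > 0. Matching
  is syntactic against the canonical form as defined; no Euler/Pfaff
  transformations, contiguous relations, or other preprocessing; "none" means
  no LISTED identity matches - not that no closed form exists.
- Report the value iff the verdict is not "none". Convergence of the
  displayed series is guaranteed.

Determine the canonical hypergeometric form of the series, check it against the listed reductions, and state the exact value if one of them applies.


This is 2 * 2F1(-6, 8; 2/5; 1) in reduced canonical form. Verdict: Chu-Vandermonde (I2) applies (terminating 2F1 at x = 1 with n = 6, b = 8, c = 2/5). Exact value: 11362/51.

The tell: with t_0 = 2, the factorial ratio (C = 2, x = 1) (k+a-1)!/(a-1)! is a rising factorial (a)_k.
Ratio: r(k) = 1 * (k-6) (k+8) / [(k+2/5) (k+1)] - rational in k, leading ratio 1; with t_0 = 2, classification follows.


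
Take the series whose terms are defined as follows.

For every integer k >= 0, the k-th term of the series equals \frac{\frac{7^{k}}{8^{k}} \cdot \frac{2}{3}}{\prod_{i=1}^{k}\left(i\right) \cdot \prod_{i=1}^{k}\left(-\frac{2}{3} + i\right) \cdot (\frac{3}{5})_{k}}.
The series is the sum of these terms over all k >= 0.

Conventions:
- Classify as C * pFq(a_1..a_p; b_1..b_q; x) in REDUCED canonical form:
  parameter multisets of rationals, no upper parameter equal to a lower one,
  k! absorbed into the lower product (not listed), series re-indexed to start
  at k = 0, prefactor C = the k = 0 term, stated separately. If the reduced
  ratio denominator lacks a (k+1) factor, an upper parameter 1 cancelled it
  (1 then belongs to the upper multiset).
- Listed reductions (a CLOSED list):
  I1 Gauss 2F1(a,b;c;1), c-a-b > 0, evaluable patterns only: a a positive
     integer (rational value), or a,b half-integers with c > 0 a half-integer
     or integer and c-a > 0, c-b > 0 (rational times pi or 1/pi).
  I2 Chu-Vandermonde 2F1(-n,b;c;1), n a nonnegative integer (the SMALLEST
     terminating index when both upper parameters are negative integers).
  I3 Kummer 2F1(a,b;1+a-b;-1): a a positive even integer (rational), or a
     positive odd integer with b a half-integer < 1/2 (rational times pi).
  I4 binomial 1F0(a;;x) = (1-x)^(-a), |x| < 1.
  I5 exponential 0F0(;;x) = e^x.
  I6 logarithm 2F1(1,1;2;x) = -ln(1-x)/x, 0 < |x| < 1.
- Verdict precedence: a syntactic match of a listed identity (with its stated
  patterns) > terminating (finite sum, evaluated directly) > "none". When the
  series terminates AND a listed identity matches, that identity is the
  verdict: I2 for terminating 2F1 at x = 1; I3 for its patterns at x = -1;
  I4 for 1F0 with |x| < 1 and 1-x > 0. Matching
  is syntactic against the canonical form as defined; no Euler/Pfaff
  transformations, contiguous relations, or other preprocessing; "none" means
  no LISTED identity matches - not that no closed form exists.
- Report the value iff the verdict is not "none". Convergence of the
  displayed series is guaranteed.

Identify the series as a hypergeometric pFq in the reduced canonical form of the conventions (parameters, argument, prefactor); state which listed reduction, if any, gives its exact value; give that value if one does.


At argument \frac{7}{8}: a 0F2 with upper {-}, lower {\frac{1}{3}, \frac{3}{5}}, scaled by C = \frac{2}{3}. Verdict: none. A 0F2 with upper {-} fits none of I1-I6 at x = \frac{7}{8}; the sum runs forever.

First insight: t_0 = \frac{2}{3} here, and the product of the first k integers (prefactor 2/3) is k!.
Adjacent-term ratio: r(k) = \frac{7}{8} * 1 / [(k+\frac{1}{3}) (k+\frac{3}{5}) (k+1)] - poly over poly, x = \frac{7}{8} from leading terms; C = \frac{2}{3} at k = 0.


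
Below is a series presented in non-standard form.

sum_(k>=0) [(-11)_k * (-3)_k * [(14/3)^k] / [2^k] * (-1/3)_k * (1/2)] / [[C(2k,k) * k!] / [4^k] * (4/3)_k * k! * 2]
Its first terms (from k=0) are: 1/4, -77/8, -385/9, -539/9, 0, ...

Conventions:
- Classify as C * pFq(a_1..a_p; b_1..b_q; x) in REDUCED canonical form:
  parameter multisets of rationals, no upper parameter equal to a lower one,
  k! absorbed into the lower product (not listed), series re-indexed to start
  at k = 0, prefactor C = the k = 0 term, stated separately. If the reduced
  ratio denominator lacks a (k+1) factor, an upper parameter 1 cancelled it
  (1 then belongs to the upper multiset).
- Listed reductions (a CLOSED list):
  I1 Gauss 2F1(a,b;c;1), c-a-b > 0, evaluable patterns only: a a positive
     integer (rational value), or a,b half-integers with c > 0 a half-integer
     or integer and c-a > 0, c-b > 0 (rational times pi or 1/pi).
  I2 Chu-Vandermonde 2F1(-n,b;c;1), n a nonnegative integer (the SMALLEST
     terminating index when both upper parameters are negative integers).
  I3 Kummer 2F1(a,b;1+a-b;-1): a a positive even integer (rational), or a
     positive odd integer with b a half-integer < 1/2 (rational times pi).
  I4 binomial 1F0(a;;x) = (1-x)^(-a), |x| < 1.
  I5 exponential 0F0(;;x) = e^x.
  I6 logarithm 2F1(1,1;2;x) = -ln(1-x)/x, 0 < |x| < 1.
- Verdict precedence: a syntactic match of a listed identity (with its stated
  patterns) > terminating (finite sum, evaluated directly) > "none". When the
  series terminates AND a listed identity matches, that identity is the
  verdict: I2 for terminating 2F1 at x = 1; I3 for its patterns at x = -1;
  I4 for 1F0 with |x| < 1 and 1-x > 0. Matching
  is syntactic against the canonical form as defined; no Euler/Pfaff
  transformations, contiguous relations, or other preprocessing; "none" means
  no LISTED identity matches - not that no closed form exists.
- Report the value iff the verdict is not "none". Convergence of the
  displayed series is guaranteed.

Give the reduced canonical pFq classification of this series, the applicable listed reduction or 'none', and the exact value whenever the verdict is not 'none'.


Key observation: from the first term 1/4: the lower central binomial (C = 1/4, x = 7/3) hides (1/2)_k.
Term ratio: r(k) = (7/3) * (k-11) (k-3) (k-1/3) / [(k+1/2) (k+4/3) (k+1)] ; factor over Q: parameters, x = (7/3), and C = 1/4.

This is 1/4 * 3F2(-11, -3, -1/3; 1/2, 4/3; 7/3) in reduced canonical form. Verdict: terminating - no listed pattern fits, but -3 in the upper list cuts the series at k = 3; direct evaluation. Exact value: -2689/24.


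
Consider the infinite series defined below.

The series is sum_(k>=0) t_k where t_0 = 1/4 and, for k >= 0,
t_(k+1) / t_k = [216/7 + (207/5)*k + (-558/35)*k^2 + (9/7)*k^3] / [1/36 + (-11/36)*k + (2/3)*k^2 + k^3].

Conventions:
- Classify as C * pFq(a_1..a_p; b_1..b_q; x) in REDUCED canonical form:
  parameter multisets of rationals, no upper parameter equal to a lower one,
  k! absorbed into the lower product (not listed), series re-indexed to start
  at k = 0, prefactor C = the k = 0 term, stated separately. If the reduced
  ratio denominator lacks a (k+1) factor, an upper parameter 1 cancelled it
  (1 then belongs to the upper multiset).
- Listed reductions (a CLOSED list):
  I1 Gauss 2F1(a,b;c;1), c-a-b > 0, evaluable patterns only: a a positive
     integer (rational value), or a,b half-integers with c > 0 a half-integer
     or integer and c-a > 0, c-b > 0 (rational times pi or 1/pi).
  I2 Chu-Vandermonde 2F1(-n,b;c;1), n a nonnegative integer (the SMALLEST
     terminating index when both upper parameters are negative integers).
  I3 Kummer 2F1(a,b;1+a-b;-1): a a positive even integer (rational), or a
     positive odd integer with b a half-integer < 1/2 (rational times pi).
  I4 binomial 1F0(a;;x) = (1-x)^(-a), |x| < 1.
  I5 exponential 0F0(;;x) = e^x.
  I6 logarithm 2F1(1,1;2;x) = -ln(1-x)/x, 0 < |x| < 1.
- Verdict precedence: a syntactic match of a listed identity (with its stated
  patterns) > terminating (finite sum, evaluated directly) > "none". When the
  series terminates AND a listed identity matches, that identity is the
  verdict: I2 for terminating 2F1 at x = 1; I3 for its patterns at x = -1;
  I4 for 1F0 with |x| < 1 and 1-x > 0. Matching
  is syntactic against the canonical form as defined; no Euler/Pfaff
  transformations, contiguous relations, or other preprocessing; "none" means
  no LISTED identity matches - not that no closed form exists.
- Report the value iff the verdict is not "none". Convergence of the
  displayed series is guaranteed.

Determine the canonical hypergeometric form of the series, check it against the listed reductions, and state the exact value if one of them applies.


At argument 9/7: a 3F2 with upper {-8, -5, 3/5}, lower {-1/6, -1/6}, scaled by C = 1/4. Verdict: terminating - the sum ends at index 5 because -5 is a negative integer; exact evaluation follows. Value: 1501497189572914759/7099606937500.

First insight: t_0 = 1/4 here, and the expanded ratio factors over Q; C = 1/4, x = 9/7, roots give parameters.
Adjacent-term ratio: r(k) = (9/7) * (k-8) (k-5) (k+3/5) / [(k-1/6) (k-1/6) (k+1)] - rational; roots negated = parameters, x = (9/7), C = 1/4.


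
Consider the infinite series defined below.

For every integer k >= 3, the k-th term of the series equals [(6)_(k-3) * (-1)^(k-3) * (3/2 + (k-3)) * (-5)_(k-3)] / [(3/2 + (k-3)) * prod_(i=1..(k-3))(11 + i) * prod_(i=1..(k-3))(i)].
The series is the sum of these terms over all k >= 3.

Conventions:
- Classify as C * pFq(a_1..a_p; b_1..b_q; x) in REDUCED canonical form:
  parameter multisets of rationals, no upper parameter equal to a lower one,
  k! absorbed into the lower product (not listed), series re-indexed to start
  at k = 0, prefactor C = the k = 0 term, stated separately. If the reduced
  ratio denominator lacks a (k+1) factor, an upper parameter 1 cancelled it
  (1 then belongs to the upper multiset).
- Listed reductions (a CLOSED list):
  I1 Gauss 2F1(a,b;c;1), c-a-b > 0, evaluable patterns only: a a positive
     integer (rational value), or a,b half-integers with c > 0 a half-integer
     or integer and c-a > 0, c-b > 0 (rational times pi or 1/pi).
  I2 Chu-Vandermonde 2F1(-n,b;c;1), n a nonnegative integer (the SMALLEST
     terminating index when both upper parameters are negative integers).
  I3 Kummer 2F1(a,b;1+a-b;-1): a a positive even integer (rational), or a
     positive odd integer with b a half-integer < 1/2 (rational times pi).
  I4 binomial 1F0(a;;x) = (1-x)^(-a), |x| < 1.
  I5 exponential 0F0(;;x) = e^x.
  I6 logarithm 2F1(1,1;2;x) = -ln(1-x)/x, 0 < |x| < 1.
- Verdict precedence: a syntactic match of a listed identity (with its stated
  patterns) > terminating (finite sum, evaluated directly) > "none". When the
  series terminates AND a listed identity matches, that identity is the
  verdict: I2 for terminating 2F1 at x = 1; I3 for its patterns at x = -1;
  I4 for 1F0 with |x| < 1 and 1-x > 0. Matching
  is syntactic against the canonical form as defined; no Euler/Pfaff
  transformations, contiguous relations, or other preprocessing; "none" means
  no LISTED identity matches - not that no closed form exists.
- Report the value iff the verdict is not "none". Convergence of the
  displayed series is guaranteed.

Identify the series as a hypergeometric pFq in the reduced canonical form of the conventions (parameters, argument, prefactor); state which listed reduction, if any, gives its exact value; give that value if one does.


Classification (C = 1): 2F1 with upper {-5, 6}, lower {12}, argument x = -1. Verdict: this is Kummer's theorem (I3) (x = -1; c = 12 equals 1+a-b for upper {-5, 6}: listed pattern). Value: 33/4.

Key observation: with t_0 = 1, striking the common factor k + 3/2 reduces the term (C = 1).
Consecutive-term ratio: r(k) = (-1) * (k-5) (k+6) / [(k+12) (k+1)] ; factor over Q: parameters, x = (-1), and C = 1.
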